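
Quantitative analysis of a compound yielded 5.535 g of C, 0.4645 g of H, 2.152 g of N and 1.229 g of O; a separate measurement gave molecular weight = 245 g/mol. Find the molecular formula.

C12H12N4O2

Moles — C: 5.535 / 12.01 = 0.4609 mol; H: 0.4645 / 1.008 = 0.4608 mol; N: 2.152 / 14.01 = 0.1536 mol; O: 1.229 / 16.00 = 0.07681 mol
Divide by the smallest (0.07681 mol O): C 6.000, H 5.999, N 2.000, O 1.000
→ C6H6N2O
Empirical-formula mass = 122.13 g/mol
n = 245 / 122.13 = 2.01 ≈ 2
Molecular formula = (C6H6N2O)×2 = C12H12N4O2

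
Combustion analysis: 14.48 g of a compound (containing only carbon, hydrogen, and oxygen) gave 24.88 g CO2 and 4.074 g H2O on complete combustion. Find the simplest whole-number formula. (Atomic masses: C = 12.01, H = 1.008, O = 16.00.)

C5H4O4

mol C = 24.88 / 44.01 = 0.5653; mass C = 0.5653 × 12.01 = 6.790 g
mol H = 2 × (4.074 / 18.02) = 0.4522; mass H = 0.4522 × 1.008 = 0.4558 g
mass O = 14.48 − (7.245) = 7.235 g → mol O = 0.4522
Smallest is H at 0.4522 mol; normalising gives C 1.250, H 1.000, O 1.000
Multiply by 4: C 5.00, H 4.00, O 4.00 → C5H4O4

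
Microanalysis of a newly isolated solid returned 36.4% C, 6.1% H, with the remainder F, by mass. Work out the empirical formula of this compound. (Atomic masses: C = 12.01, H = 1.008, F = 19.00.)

CH2F

Assume 100 g: 36.4 g C, 6.1 g H, 57.5 g F.
Moles — C: 36.4 / 12.01 = 3.031 mol; H: 6.1 / 1.008 = 6.052 mol; F: 57.5 / 19.00 = 3.026 mol
Divide by the smallest (3.026 mol F): C 1.001, H 2.000, F 1.000
Ratio ≈ 1:2:1, so the empirical formula is CH2F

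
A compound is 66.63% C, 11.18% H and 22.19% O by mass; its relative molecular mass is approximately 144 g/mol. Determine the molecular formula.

Assume 100 g: 66.63 g C, 11.18 g H, 22.19 g O.
C: 66.63 g ÷ 12.01 g/mol = 5.548 mol
H: 11.18 g ÷ 1.008 g/mol = 11.09 mol
O: 22.19 g ÷ 16.00 g/mol = 1.387 mol
Divide by the smallest (1.387 mol O): C 4.000, H 7.997, O 1.000
→ C4H8O
Empirical-formula mass = 72.10 g/mol
n = 144 / 72.10 = 2.00 ≈ 2
Molecular formula = (C4H8O)×2 = C8H16O2

C8H16O2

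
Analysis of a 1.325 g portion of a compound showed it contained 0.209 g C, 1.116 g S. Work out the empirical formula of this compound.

Moles — C: 0.209 / 12.01 = 0.0174 mol; S: 1.116 / 32.07 = 0.0348 mol
Divide by the smallest (0.0174 mol C): C 1.000, S 2.000
Ratio ≈ 1:2, so the empirical formula is CS2

CS2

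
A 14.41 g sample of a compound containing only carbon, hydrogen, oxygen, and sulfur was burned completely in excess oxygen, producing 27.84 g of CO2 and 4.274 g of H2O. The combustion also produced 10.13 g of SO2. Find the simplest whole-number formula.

C8H6OS2

mol C = 27.84 / 44.01 = 0.6326; mass C = 0.6326 × 12.01 = 7.597 g
mol H = 2 × (4.274 / 18.02) = 0.4744; mass H = 0.4744 × 1.008 = 0.4782 g
mol S = 10.13 / 64.07 = 0.1581; mass S = 5.071 g
mass O = 14.41 − (13.15) = 1.264 g → mol O = 0.07900
Smallest is O at 0.079 mol; normalising gives C 8.008, H 6.005, O 1.000, S 2.001
Ratio ≈ 8:6:1:2, so the empirical formula is C8H6OS2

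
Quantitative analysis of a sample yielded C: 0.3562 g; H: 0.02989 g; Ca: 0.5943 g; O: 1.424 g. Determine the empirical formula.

C2H2CaO6

n(C) = 0.3562/12.01 = 0.02966, n(H) = 0.02989/1.008 = 0.02965, n(Ca) = 0.5943/40.08 = 0.01483, n(O) = 1.424/16.00 = 0.089
Ratios (÷ 0.01483): C 2.000, H 2.000, Ca 1.000, O 6.002
→ C2H2CaO6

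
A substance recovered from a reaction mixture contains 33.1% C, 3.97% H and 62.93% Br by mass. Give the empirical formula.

Assume 100 g: 33.1 g C, 3.97 g H, 62.93 g Br.
Moles — C: 33.1 / 12.01 = 2.756 mol; H: 3.97 / 1.008 = 3.938 mol; Br: 62.93 / 79.90 = 0.7876 mol
Divide by the smallest (0.7876 mol Br): C 3.499, H 5.001, Br 1.000
Scaling by 2: C 7.00, H 10.00, Br 2.00 → C7H10Br2

C7H10Br2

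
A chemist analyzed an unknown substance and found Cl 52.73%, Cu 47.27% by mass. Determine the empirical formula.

Assume 100 g: 52.73 g Cl, 47.27 g Cu.
Cl: 52.73 g ÷ 35.45 g/mol = 1.487 mol
Cu: 47.27 g ÷ 63.55 g/mol = 0.7438 mol
Divide by the smallest (0.7438 mol Cu): Cl 2.000, Cu 1.000
≈ 2:1 → Cl2Cu

Cl2Cu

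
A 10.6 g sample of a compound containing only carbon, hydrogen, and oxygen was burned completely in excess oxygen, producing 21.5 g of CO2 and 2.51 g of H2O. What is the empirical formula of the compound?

C7H4O4

mol C = 21.5 / 44.01 = 0.4885; mass C = 0.4885 × 12.01 = 5.867 g
mol H = 2 × (2.51 / 18.02) = 0.2786; mass H = 0.2786 × 1.008 = 0.2808 g
mass O = 10.6 − (6.148) = 4.452 g → mol O = 0.2783
Ratios (÷ 0.2783): C 1.756, H 1.001, O 1.000
Multiply by 4: C 7.02, H 4.00, O 4.00 → C7H4O4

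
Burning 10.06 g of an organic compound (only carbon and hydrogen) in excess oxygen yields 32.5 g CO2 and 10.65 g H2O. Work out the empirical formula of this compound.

C5H8

mol C = 32.5 / 44.01 = 0.7385; mass C = 0.7385 × 12.01 = 8.869 g
mol H = 2 × (10.65 / 18.02) = 1.182; mass H = 1.182 × 1.008 = 1.191 g
Ratios (÷ 0.7385): C 1.000, H 1.601
Scaling by 5: C 5.00, H 8.00 → C5H8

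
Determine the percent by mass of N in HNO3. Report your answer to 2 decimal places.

Molar mass = 1(1.008) + 1(14.01) + 3(16.00) = 63.018 g/mol
Mass of N per mole = 1 × 14.01 = 14.010 g
% N = 14.010 / 63.018 × 100 = 22.23%

22.23%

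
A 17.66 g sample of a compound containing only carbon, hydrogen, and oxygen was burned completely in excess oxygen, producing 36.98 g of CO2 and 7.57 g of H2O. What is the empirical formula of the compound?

mol C = 36.98 / 44.01 = 0.8403; mass C = 0.8403 × 12.01 = 10.09 g
mol H = 2 × (7.57 / 18.02) = 0.8402; mass H = 0.8402 × 1.008 = 0.8469 g
mass O = 17.66 − (10.94) = 6.722 g → mol O = 0.4201
Ratios (÷ 0.4201): C 2.000, H 2.000, O 1.000
→ C2H2O

C2H2O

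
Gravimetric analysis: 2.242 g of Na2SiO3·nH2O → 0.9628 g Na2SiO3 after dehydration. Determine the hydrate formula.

Mass of water lost = 2.242 − 0.9628 = 1.279 g → 1.279 / 18.02 = 0.07099 mol H2O
Molar mass of Na2SiO3 = 122.07 g/mol → mol Na2SiO3 = 0.9628 / 122.07 = 0.007887
n = 0.07099 / 0.007887 = 9.00 ≈ 9 → Na2SiO3·9H2O

Na2SiO3·9H2O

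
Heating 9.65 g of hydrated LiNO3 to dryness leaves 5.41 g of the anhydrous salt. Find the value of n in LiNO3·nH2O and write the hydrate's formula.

Mass of water lost = 9.65 − 5.41 = 4.24 g → 4.24 / 18.02 = 0.2353 mol H2O
Molar mass of LiNO3 = 68.95 g/mol → mol LiNO3 = 5.41 / 68.95 = 0.07846
n = 0.2353 / 0.07846 = 3.00 ≈ 3 → LiNO3·3H2O

LiNO3·3H2O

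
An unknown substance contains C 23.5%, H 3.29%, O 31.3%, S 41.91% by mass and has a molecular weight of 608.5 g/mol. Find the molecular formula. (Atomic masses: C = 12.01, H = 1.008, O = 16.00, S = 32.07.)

Assume 100 g: 23.5 g C, 3.29 g H, 31.3 g O, 41.91 g S.
Moles — C: 23.5 / 12.01 = 1.957 mol; H: 3.29 / 1.008 = 3.264 mol; O: 31.3 / 16.00 = 1.956 mol; S: 41.91 / 32.07 = 1.307 mol
Ratios (÷ 1.307): C 1.497, H 2.498, O 1.497, S 1.000
Scaling by 2: C 2.99, H 5.00, O 2.99, S 2.00 → C3H5O3S2
Empirical-formula mass = 153.21 g/mol
n = 608.5 / 153.21 = 3.97 ≈ 4
Molecular formula = (C3H5O3S2)×4 = C12H20O12S8

C12H20O12S8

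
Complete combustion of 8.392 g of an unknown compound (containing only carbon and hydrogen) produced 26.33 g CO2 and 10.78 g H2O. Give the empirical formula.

mol C = 26.33 / 44.01 = 0.5983; mass C = 0.5983 × 12.01 = 7.185 g
mol H = 2 × (10.78 / 18.02) = 1.196; mass H = 1.196 × 1.008 = 1.206 g
Divide by the smallest (0.5983 mol C): C 1.000, H 2.000
≈ 1:2 → CH2

CH2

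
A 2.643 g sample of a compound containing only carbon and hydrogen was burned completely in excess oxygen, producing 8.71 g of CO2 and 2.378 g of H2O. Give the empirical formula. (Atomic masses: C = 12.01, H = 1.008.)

C3H4

mol C = 8.71 / 44.01 = 0.1979; mass C = 0.1979 × 12.01 = 2.377 g
mol H = 2 × (2.378 / 18.02) = 0.2639; mass H = 0.2639 × 1.008 = 0.2660 g
Smallest is C at 0.1979 mol; normalising gives C 1.000, H 1.334
Scaling by 3: C 3.00, H 4.00 → C3H4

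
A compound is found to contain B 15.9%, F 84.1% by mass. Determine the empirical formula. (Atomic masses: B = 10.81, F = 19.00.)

Assume 100 g: 15.9 g B, 84.1 g F.
Moles — B: 15.9 / 10.81 = 1.471 mol; F: 84.1 / 19.00 = 4.426 mol
Ratios (÷ 1.471): B 1.000, F 3.009
Ratio ≈ 1:3, so the empirical formula is BF3

BF3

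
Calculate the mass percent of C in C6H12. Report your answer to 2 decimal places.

85.63%

Molar mass = 6(12.01) + 12(1.008) = 84.156 g/mol
Mass of C per mole = 6 × 12.01 = 72.060 g
% C = 72.060 / 84.156 × 100 = 85.63%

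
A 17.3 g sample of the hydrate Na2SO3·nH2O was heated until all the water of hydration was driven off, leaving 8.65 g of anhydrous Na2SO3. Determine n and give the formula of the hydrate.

Na2SO3·7H2O

Mass of water lost = 17.3 − 8.65 = 8.65 g → 8.65 / 18.02 = 0.48 mol H2O
Molar mass of Na2SO3 = 126.05 g/mol → mol Na2SO3 = 8.65 / 126.05 = 0.06862
n = 0.48 / 0.06862 = 7.00 ≈ 7 → Na2SO3·7H2O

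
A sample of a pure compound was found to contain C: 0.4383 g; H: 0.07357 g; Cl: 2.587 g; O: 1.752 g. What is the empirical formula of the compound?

Moles — C: 0.4383 / 12.01 = 0.03649 mol; H: 0.07357 / 1.008 = 0.07299 mol; Cl: 2.587 / 35.45 = 0.07298 mol; O: 1.752 / 16.00 = 0.1095 mol
Smallest is C at 0.03649 mol; normalising gives C 1.000, H 2.000, Cl 2.000, O 3.000
Ratio ≈ 1:2:2:3, so the empirical formula is CH2Cl2O3

CH2Cl2O3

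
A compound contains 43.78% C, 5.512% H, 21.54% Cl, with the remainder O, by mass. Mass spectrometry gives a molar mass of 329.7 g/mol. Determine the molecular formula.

Assume 100 g: 43.78 g C, 5.512 g H, 21.54 g Cl, 29.168 g O.
Moles — C: 43.78 / 12.01 = 3.645 mol; H: 5.512 / 1.008 = 5.468 mol; Cl: 21.54 / 35.45 = 0.6076 mol; O: 29.168 / 16.00 = 1.823 mol
Ratios (÷ 0.6076): C 5.999, H 9.000, Cl 1.000, O 3.000
→ C6H9ClO3
Empirical-formula mass = 164.58 g/mol
n = 329.7 / 164.58 = 2.00 ≈ 2
Molecular formula = (C6H9ClO3)×2 = C12H18Cl2O6

C12H18Cl2O6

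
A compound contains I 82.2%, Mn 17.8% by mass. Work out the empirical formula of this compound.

Assume 100 g: 82.2 g I, 17.8 g Mn.
Moles — I: 82.2 / 126.90 = 0.6478 mol; Mn: 17.8 / 54.94 = 0.324 mol
Ratios (÷ 0.324): I 1.999, Mn 1.000
→ I2Mn

I2Mn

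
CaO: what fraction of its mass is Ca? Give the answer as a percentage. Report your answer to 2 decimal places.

71.47%

Molar mass = 1(40.08) + 1(16.00) = 56.080 g/mol
Mass of Ca per mole = 1 × 40.08 = 40.080 g
% Ca = 40.080 / 56.080 × 100 = 71.47%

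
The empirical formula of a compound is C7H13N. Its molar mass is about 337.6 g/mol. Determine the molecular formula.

C21H39N3

Empirical-formula mass = 111.18 g/mol
n = 337.6 / 111.18 = 3.04 ≈ 3
Molecular formula = (C7H13N)3 = C21H39N3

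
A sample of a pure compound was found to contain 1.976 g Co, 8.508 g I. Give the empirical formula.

Moles — Co: 1.976 / 58.93 = 0.03353 mol; I: 8.508 / 126.90 = 0.06704 mol
Smallest is Co at 0.03353 mol; normalising gives Co 1.000, I 1.999
≈ 1:2 → CoI2

CoI2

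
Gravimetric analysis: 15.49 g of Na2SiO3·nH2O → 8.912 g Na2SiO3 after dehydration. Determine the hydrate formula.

Na2SiO3·5H2O

Mass of water lost = 15.49 − 8.912 = 6.578 g → 6.578 / 18.02 = 0.365 mol H2O
Molar mass of Na2SiO3 = 122.07 g/mol → mol Na2SiO3 = 8.912 / 122.07 = 0.07301
n = 0.365 / 0.07301 = 5.00 ≈ 5 → Na2SiO3·5H2O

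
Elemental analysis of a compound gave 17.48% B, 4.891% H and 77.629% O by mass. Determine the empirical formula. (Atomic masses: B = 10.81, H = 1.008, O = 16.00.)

BH3O3

Assume 100 g: 17.48 g B, 4.891 g H, 77.629 g O.
B: 17.48 g ÷ 10.81 g/mol = 1.617 mol
H: 4.891 g ÷ 1.008 g/mol = 4.852 mol
O: 77.629 g ÷ 16.00 g/mol = 4.852 mol
Smallest is B at 1.617 mol; normalising gives B 1.000, H 3.001, O 3.000
Ratio ≈ 1:3:3, so the empirical formula is BH3O3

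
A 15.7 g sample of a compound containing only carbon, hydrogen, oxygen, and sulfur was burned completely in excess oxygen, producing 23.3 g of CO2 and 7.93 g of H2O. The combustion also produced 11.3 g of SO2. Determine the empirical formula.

mol C = 23.3 / 44.01 = 0.5294; mass C = 0.5294 × 12.01 = 6.358 g
mol H = 2 × (7.93 / 18.02) = 0.8801; mass H = 0.8801 × 1.008 = 0.8872 g
mol S = 11.3 / 64.07 = 0.1764; mass S = 5.656 g
mass O = 15.7 − (12.90) = 2.798 g → mol O = 0.1749
Divide by the smallest (0.1749 mol O): C 3.027, H 5.032, O 1.000, S 1.008
→ C3H5OS

C3H5OS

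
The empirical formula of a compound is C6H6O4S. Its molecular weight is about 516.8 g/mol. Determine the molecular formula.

C18H18O12S3

Empirical-formula mass = 174.18 g/mol
n = 516.8 / 174.18 = 2.97 ≈ 3
Molecular formula = (C6H6O4S)3 = C18H18O12S3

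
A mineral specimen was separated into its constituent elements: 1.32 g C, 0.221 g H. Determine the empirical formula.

CH2

Moles — C: 1.32 / 12.01 = 0.1099 mol; H: 0.221 / 1.008 = 0.2192 mol
Smallest is C at 0.1099 mol; normalising gives C 1.000, H 1.995
→ CH2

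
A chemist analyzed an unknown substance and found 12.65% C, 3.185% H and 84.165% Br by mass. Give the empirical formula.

CH3Br

Assume 100 g: 12.65 g C, 3.185 g H, 84.165 g Br.
Moles — C: 12.65 / 12.01 = 1.053 mol; H: 3.185 / 1.008 = 3.16 mol; Br: 84.165 / 79.90 = 1.053 mol
Divide by the smallest (1.053 mol C): C 1.000, H 3.000, Br 1.000
≈ 1:3:1 → CH3Br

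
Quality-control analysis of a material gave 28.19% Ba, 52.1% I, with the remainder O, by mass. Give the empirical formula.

BaI2O6

Assume 100 g: 28.19 g Ba, 52.1 g I, 19.71 g O.
n(Ba) = 28.19/137.33 = 0.2053, n(I) = 52.1/126.90 = 0.4106, n(O) = 19.71/16.00 = 1.232
Smallest is Ba at 0.2053 mol; normalising gives Ba 1.000, I 2.000, O 6.001
→ BaI2O6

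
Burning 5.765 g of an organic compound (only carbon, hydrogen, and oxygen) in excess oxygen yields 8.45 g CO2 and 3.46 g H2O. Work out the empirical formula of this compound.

mol C = 8.45 / 44.01 = 0.1920; mass C = 0.1920 × 12.01 = 2.306 g
mol H = 2 × (3.46 / 18.02) = 0.3840; mass H = 0.3840 × 1.008 = 0.3871 g
mass O = 5.765 − (2.693) = 3.072 g → mol O = 0.1920
Divide by the smallest (0.192 mol O): C 1.000, H 2.000, O 1.000
≈ 1:2:1 → CH2O

CH2O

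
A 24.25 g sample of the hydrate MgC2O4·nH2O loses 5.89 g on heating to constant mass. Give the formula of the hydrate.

MgC2O4·2H2O

Mass of anhydrous MgC2O4 = 24.25 − 5.89 = 18.36 g
mol H2O = 5.89 / 18.02 = 0.3269
Molar mass of MgC2O4 = 112.33 g/mol → mol MgC2O4 = 18.36 / 112.33 = 0.1634
n = 0.3269 / 0.1634 = 2.00 ≈ 2 → MgC2O4·2H2O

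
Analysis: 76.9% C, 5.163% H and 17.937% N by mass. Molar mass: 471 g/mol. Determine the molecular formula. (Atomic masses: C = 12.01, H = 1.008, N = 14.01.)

Assume 100 g: 76.9 g C, 5.163 g H, 17.937 g N.
C: 76.9 g ÷ 12.01 g/mol = 6.403 mol
H: 5.163 g ÷ 1.008 g/mol = 5.122 mol
N: 17.937 g ÷ 14.01 g/mol = 1.28 mol
Divide by the smallest (1.28 mol N): C 5.001, H 4.001, N 1.000
→ C5H4N
Empirical-formula mass = 78.09 g/mol
n = 471 / 78.09 = 6.03 ≈ 6
Molecular formula = (C5H4N)×6 = C30H24N6

C30H24N6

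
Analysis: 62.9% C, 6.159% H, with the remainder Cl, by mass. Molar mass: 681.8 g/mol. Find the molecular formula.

C36H42Cl6

Assume 100 g: 62.9 g C, 6.159 g H, 30.941 g Cl.
n(C) = 62.9/12.01 = 5.237, n(H) = 6.159/1.008 = 6.11, n(Cl) = 30.941/35.45 = 0.8728
Divide by the smallest (0.8728 mol Cl): C 6.001, H 7.001, Cl 1.000
≈ 6:7:1 → C6H7Cl
Empirical-formula mass = 114.57 g/mol
n = 681.8 / 114.57 = 5.95 ≈ 6
Molecular formula = (C6H7Cl)×6 = C36H42Cl6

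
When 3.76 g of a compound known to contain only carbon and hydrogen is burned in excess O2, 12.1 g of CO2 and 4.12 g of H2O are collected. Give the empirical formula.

mol C = 12.1 / 44.01 = 0.2749; mass C = 0.2749 × 12.01 = 3.302 g
mol H = 2 × (4.12 / 18.02) = 0.4573; mass H = 0.4573 × 1.008 = 0.4609 g
Ratios (÷ 0.2749): C 1.000, H 1.663
×3: C 3.00, H 4.99 → C3H5

C3H5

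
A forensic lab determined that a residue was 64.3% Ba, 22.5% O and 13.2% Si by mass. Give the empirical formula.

BaO3Si

Assume 100 g: 64.3 g Ba, 22.5 g O, 13.2 g Si.
Ba: 64.3 g ÷ 137.33 g/mol = 0.4682 mol
O: 22.5 g ÷ 16.00 g/mol = 1.406 mol
Si: 13.2 g ÷ 28.09 g/mol = 0.4699 mol
Smallest is Ba at 0.4682 mol; normalising gives Ba 1.000, O 3.003, Si 1.004
→ BaO3Si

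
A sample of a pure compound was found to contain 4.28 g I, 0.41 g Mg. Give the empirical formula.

I2Mg

I: 4.28 g ÷ 126.90 g/mol = 0.03373 mol
Mg: 0.41 g ÷ 24.31 g/mol = 0.01687 mol
Divide by the smallest (0.01687 mol Mg): I 2.000, Mg 1.000
≈ 2:1 → I2Mg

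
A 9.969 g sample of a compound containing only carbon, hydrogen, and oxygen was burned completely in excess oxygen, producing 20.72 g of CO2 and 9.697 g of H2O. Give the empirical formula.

C7H16O3

mol C = 20.72 / 44.01 = 0.4708; mass C = 0.4708 × 12.01 = 5.654 g
mol H = 2 × (9.697 / 18.02) = 1.076; mass H = 1.076 × 1.008 = 1.085 g
mass O = 9.969 − (6.739) = 3.230 g → mol O = 0.2019
Ratios (÷ 0.2019): C 2.332, H 5.332, O 1.000
Multiply by 3: C 7.00, H 15.99, O 3.00 → C7H16O3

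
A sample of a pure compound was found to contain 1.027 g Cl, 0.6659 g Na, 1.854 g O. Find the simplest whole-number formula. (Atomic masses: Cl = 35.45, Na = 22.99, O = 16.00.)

ClNaO4

Moles — Cl: 1.027 / 35.45 = 0.02897 mol; Na: 0.6659 / 22.99 = 0.02896 mol; O: 1.854 / 16.00 = 0.1159 mol
Divide by the smallest (0.02896 mol Na): Cl 1.000, Na 1.000, O 4.001
Ratio ≈ 1:1:4, so the empirical formula is ClNaO4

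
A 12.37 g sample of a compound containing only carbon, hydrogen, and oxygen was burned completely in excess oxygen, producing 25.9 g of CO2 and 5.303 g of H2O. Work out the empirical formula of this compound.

C2H2O

mol C = 25.9 / 44.01 = 0.5885; mass C = 0.5885 × 12.01 = 7.068 g
mol H = 2 × (5.303 / 18.02) = 0.5886; mass H = 0.5886 × 1.008 = 0.5933 g
mass O = 12.37 − (7.661) = 4.709 g → mol O = 0.2943
Ratios (÷ 0.2943): C 2.000, H 2.000, O 1.000
Ratio ≈ 2:2:1, so the empirical formula is C2H2O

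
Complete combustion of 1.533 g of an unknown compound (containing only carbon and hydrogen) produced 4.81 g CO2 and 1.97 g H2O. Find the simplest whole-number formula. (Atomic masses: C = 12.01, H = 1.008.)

mol C = 4.81 / 44.01 = 0.1093; mass C = 0.1093 × 12.01 = 1.313 g
mol H = 2 × (1.97 / 18.02) = 0.2186; mass H = 0.2186 × 1.008 = 0.2204 g
Smallest is C at 0.1093 mol; normalising gives C 1.000, H 2.001
→ CH2

CH2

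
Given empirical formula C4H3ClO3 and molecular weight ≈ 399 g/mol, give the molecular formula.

Empirical-formula mass = 134.51 g/mol
n = 399 / 134.51 = 2.97 ≈ 3
Molecular formula = (C4H3ClO3)3 = C12H9Cl3O9

C12H9Cl3O9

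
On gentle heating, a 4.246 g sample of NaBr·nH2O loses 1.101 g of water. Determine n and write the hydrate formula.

Mass of anhydrous NaBr = 4.246 − 1.101 = 3.145 g
mol H2O = 1.101 / 18.02 = 0.0611
Molar mass of NaBr = 102.89 g/mol → mol NaBr = 3.145 / 102.89 = 0.03057
n = 0.0611 / 0.03057 = 2.00 ≈ 2 → NaBr·2H2O

NaBr·2H2O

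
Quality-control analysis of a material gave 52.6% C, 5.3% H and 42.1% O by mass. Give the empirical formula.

C5H6O3

Assume 100 g: 52.6 g C, 5.3 g H, 42.1 g O.
n(C) = 52.6/12.01 = 4.38, n(H) = 5.3/1.008 = 5.258, n(O) = 42.1/16.00 = 2.631
Smallest is O at 2.631 mol; normalising gives C 1.664, H 1.998, O 1.000
Multiply by 3: C 4.99, H 5.99, O 3.00 → C5H6O3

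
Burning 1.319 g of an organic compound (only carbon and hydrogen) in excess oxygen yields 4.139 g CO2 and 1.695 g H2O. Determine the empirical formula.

CH2

mol C = 4.139 / 44.01 = 0.09405; mass C = 0.09405 × 12.01 = 1.130 g
mol H = 2 × (1.695 / 18.02) = 0.1881; mass H = 0.1881 × 1.008 = 0.1896 g
Smallest is C at 0.09405 mol; normalising gives C 1.000, H 2.000
→ CH2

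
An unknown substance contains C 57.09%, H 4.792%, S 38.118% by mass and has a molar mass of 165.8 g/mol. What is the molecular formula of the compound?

Assume 100 g: 57.09 g C, 4.792 g H, 38.118 g S.
n(C) = 57.09/12.01 = 4.754, n(H) = 4.792/1.008 = 4.754, n(S) = 38.118/32.07 = 1.189
Ratios (÷ 1.189): C 3.999, H 4.000, S 1.000
Ratio ≈ 4:4:1, so the empirical formula is C4H4S
Empirical-formula mass = 84.14 g/mol
n = 165.8 / 84.14 = 1.97 ≈ 2
Molecular formula = (C4H4S)×2 = C8H8S2

C8H8S2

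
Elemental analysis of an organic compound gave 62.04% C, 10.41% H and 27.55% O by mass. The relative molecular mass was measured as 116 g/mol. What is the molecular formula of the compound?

Assume 100 g: 62.04 g C, 10.41 g H, 27.55 g O.
Moles — C: 62.04 / 12.01 = 5.166 mol; H: 10.41 / 1.008 = 10.33 mol; O: 27.55 / 16.00 = 1.722 mol
Ratios (÷ 1.722): C 3.000, H 5.998, O 1.000
≈ 3:6:1 → C3H6O
Empirical-formula mass = 58.08 g/mol
n = 116 / 58.08 = 2.00 ≈ 2
Molecular formula = (C3H6O)×2 = C6H12O2

C6H12O2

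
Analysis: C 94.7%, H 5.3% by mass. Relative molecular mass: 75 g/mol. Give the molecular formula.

C6H4

Assume 100 g: 94.7 g C, 5.3 g H.
C: 94.7 g ÷ 12.01 g/mol = 7.885 mol
H: 5.3 g ÷ 1.008 g/mol = 5.258 mol
Smallest is H at 5.258 mol; normalising gives C 1.500, H 1.000
Multiply by 2: C 3.00, H 2.00 → C3H2
Empirical-formula mass = 38.05 g/mol
n = 75 / 38.05 = 1.97 ≈ 2
Molecular formula = (C3H2)×2 = C6H4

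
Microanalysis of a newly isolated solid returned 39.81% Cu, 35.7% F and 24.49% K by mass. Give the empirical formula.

Assume 100 g: 39.81 g Cu, 35.7 g F, 24.49 g K.
Cu: 39.81 g ÷ 63.55 g/mol = 0.6264 mol
F: 35.7 g ÷ 19.00 g/mol = 1.879 mol
K: 24.49 g ÷ 39.10 g/mol = 0.6263 mol
Ratios (÷ 0.6263): Cu 1.000, F 3.000, K 1.000
→ CuF3K

CuF3K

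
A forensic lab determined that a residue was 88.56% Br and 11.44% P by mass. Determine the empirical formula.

Br3P

Assume 100 g: 88.56 g Br, 11.44 g P.
Moles — Br: 88.56 / 79.90 = 1.108 mol; P: 11.44 / 30.97 = 0.3694 mol
Divide by the smallest (0.3694 mol P): Br 3.001, P 1.000
→ Br3P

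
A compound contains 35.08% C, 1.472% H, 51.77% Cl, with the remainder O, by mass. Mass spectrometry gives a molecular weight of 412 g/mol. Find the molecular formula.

C12H6Cl6O3

Assume 100 g: 35.08 g C, 1.472 g H, 51.77 g Cl, 11.678 g O.
Moles — C: 35.08 / 12.01 = 2.921 mol; H: 1.472 / 1.008 = 1.46 mol; Cl: 51.77 / 35.45 = 1.46 mol; O: 11.678 / 16.00 = 0.7299 mol
Smallest is O at 0.7299 mol; normalising gives C 4.002, H 2.001, Cl 2.001, O 1.000
→ C4H2Cl2O
Empirical-formula mass = 136.96 g/mol
n = 412 / 136.96 = 3.01 ≈ 3
Molecular formula = (C4H2Cl2O)×3 = C12H6Cl6O3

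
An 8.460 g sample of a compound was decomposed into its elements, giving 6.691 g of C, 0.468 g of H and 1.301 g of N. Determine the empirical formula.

C6H5N

C: 6.691 g ÷ 12.01 g/mol = 0.5571 mol
H: 0.468 g ÷ 1.008 g/mol = 0.4643 mol
N: 1.301 g ÷ 14.01 g/mol = 0.09286 mol
Smallest is N at 0.09286 mol; normalising gives C 5.999, H 5.000, N 1.000
Ratio ≈ 6:5:1, so the empirical formula is C6H5N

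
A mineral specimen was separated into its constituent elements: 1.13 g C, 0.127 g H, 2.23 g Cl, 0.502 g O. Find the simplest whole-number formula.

C3H4Cl2O

C: 1.13 g ÷ 12.01 g/mol = 0.09409 mol
H: 0.127 g ÷ 1.008 g/mol = 0.126 mol
Cl: 2.23 g ÷ 35.45 g/mol = 0.06291 mol
O: 0.502 g ÷ 16.00 g/mol = 0.03138 mol
Ratios (÷ 0.03138): C 2.999, H 4.016, Cl 2.005, O 1.000
≈ 3:4:2:1 → C3H4Cl2O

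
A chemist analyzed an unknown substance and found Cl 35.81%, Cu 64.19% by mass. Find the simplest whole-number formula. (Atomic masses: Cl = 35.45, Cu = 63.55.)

Assume 100 g: 35.81 g Cl, 64.19 g Cu.
Moles — Cl: 35.81 / 35.45 = 1.01 mol; Cu: 64.19 / 63.55 = 1.01 mol
Ratios (÷ 1.01): Cl 1.000, Cu 1.000
Ratio ≈ 1:1, so the empirical formula is ClCu

ClCu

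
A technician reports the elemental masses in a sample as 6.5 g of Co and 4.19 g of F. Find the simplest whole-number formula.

CoF2

Co: 6.5 g ÷ 58.93 g/mol = 0.1103 mol
F: 4.19 g ÷ 19.00 g/mol = 0.2205 mol
Ratios (÷ 0.1103): Co 1.000, F 1.999
Ratio ≈ 1:2, so the empirical formula is CoF2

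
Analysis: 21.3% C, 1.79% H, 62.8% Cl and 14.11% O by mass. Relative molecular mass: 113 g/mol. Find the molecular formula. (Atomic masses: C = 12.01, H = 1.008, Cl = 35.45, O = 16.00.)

C2H2Cl2O

Assume 100 g: 21.3 g C, 1.79 g H, 62.8 g Cl, 14.11 g O.
n(C) = 21.3/12.01 = 1.774, n(H) = 1.79/1.008 = 1.776, n(Cl) = 62.8/35.45 = 1.772, n(O) = 14.11/16.00 = 0.8819
Ratios (÷ 0.8819): C 2.011, H 2.014, Cl 2.009, O 1.000
Ratio ≈ 2:2:2:1, so the empirical formula is C2H2Cl2O
Empirical-formula mass = 112.94 g/mol
n = 113 / 112.94 = 1.00 ≈ 1
Molecular formula = empirical formula = C2H2Cl2O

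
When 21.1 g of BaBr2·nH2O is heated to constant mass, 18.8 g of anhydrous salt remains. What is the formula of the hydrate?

BaBr2·2H2O

Mass of water lost = 21.1 − 18.8 = 2.3 g → 2.3 / 18.02 = 0.1276 mol H2O
Molar mass of BaBr2 = 297.13 g/mol → mol BaBr2 = 18.8 / 297.13 = 0.06327
n = 0.1276 / 0.06327 = 2.02 ≈ 2 → BaBr2·2H2O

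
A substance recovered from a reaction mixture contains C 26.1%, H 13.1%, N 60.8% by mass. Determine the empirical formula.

CH6N2

Assume 100 g: 26.1 g C, 13.1 g H, 60.8 g N.
C: 26.1 g ÷ 12.01 g/mol = 2.173 mol
H: 13.1 g ÷ 1.008 g/mol = 13 mol
N: 60.8 g ÷ 14.01 g/mol = 4.34 mol
Ratios (÷ 2.173): C 1.000, H 5.980, N 1.997
≈ 1:6:2 → CH6N2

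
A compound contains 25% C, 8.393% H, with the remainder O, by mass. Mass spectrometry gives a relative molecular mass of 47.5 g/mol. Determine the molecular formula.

CH4O2

Assume 100 g: 25 g C, 8.393 g H, 66.607 g O.
Moles — C: 25 / 12.01 = 2.082 mol; H: 8.393 / 1.008 = 8.326 mol; O: 66.607 / 16.00 = 4.163 mol
Ratios (÷ 2.082): C 1.000, H 4.000, O 2.000
→ CH4O2
Empirical-formula mass = 48.04 g/mol
n = 47.5 / 48.04 = 0.99 ≈ 1
Molecular formula = empirical formula = CH4O2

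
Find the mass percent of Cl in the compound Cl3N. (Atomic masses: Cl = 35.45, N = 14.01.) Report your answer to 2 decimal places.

88.36%

Molar mass = 3(35.45) + 1(14.01) = 120.360 g/mol
Mass of Cl per mole = 3 × 35.45 = 106.350 g
% Cl = 106.350 / 120.360 × 100 = 88.36%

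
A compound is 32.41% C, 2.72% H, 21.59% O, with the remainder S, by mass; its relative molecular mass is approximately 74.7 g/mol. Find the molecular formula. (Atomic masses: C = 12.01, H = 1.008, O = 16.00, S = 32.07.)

Assume 100 g: 32.41 g C, 2.72 g H, 21.59 g O, 43.28 g S.
n(C) = 32.41/12.01 = 2.699, n(H) = 2.72/1.008 = 2.698, n(O) = 21.59/16.00 = 1.349, n(S) = 43.28/32.07 = 1.35
Divide by the smallest (1.349 mol O): C 2.000, H 2.000, O 1.000, S 1.000
≈ 2:2:1:1 → C2H2OS
Empirical-formula mass = 74.11 g/mol
n = 74.7 / 74.11 = 1.01 ≈ 1
Molecular formula = empirical formula = C2H2OS

C2H2OS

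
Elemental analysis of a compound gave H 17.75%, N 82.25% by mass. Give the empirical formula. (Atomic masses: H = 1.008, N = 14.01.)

Assume 100 g: 17.75 g H, 82.25 g N.
Moles — H: 17.75 / 1.008 = 17.61 mol; N: 82.25 / 14.01 = 5.871 mol
Ratios (÷ 5.871): H 2.999, N 1.000
Ratio ≈ 3:1, so the empirical formula is H3N

H3N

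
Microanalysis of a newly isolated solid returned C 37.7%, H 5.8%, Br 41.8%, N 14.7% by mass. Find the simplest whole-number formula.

C6H11BrN2

Assume 100 g: 37.7 g C, 5.8 g H, 41.8 g Br, 14.7 g N.
Moles — C: 37.7 / 12.01 = 3.139 mol; H: 5.8 / 1.008 = 5.754 mol; Br: 41.8 / 79.90 = 0.5232 mol; N: 14.7 / 14.01 = 1.049 mol
Divide by the smallest (0.5232 mol Br): C 6.000, H 10.999, Br 1.000, N 2.006
≈ 6:11:1:2 → C6H11BrN2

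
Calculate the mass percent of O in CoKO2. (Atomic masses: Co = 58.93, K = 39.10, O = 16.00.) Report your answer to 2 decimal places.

24.61%

Molar mass = 1(58.93) + 1(39.10) + 2(16.00) = 130.030 g/mol
Mass of O per mole = 2 × 16.00 = 32.000 g
% O = 32.000 / 130.030 × 100 = 24.61%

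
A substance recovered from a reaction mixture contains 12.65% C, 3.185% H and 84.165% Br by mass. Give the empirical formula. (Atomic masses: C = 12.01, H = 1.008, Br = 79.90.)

Assume 100 g: 12.65 g C, 3.185 g H, 84.165 g Br.
C: 12.65 g ÷ 12.01 g/mol = 1.053 mol
H: 3.185 g ÷ 1.008 g/mol = 3.16 mol
Br: 84.165 g ÷ 79.90 g/mol = 1.053 mol
Divide by the smallest (1.053 mol C): C 1.000, H 3.000, Br 1.000
Ratio ≈ 1:3:1, so the empirical formula is CH3Br

CH3Br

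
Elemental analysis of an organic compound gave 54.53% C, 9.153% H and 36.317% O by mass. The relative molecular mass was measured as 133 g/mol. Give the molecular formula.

Assume 100 g: 54.53 g C, 9.153 g H, 36.317 g O.
n(C) = 54.53/12.01 = 4.54, n(H) = 9.153/1.008 = 9.08, n(O) = 36.317/16.00 = 2.27
Divide by the smallest (2.27 mol O): C 2.000, H 4.000, O 1.000
Ratio ≈ 2:4:1, so the empirical formula is C2H4O
Empirical-formula mass = 44.05 g/mol
n = 133 / 44.05 = 3.02 ≈ 3
Molecular formula = (C2H4O)×3 = C6H12O3

C6H12O3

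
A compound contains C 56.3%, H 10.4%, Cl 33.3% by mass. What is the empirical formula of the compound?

C5H11Cl

Assume 100 g: 56.3 g C, 10.4 g H, 33.3 g Cl.
Moles — C: 56.3 / 12.01 = 4.688 mol; H: 10.4 / 1.008 = 10.32 mol; Cl: 33.3 / 35.45 = 0.9394 mol
Smallest is Cl at 0.9394 mol; normalising gives C 4.990, H 10.984, Cl 1.000
→ C5H11Cl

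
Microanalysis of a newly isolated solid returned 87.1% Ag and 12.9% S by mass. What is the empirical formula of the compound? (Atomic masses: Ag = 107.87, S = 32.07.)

Ag2S

Assume 100 g: 87.1 g Ag, 12.9 g S.
Ag: 87.1 g ÷ 107.87 g/mol = 0.8075 mol
S: 12.9 g ÷ 32.07 g/mol = 0.4022 mol
Smallest is S at 0.4022 mol; normalising gives Ag 2.007, S 1.000
Ratio ≈ 2:1, so the empirical formula is Ag2S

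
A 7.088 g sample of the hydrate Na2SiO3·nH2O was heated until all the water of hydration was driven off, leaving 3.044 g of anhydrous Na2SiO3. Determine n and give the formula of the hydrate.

Mass of water lost = 7.088 − 3.044 = 4.044 g → 4.044 / 18.02 = 0.2244 mol H2O
Molar mass of Na2SiO3 = 122.07 g/mol → mol Na2SiO3 = 3.044 / 122.07 = 0.02494
n = 0.2244 / 0.02494 = 9.00 ≈ 9 → Na2SiO3·9H2O

Na2SiO3·9H2O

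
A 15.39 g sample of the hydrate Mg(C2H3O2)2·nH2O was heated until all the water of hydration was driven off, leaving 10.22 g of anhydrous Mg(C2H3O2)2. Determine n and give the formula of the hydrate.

Mass of water lost = 15.39 − 10.22 = 5.17 g → 5.17 / 18.02 = 0.2869 mol H2O
Molar mass of Mg(C2H3O2)2 = 142.40 g/mol → mol Mg(C2H3O2)2 = 10.22 / 142.40 = 0.07177
n = 0.2869 / 0.07177 = 4.00 ≈ 4 → Mg(C2H3O2)2·4H2O

Mg(C2H3O2)2·4H2O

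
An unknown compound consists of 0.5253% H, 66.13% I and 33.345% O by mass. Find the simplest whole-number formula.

Assume 100 g: 0.5253 g H, 66.13 g I, 33.345 g O.
n(H) = 0.5253/1.008 = 0.5211, n(I) = 66.13/126.90 = 0.5211, n(O) = 33.345/16.00 = 2.084
Smallest is I at 0.5211 mol; normalising gives H 1.000, I 1.000, O 3.999
≈ 1:1:4 → HIO4

HIO4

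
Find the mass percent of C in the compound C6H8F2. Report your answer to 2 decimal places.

Molar mass = 6(12.01) + 8(1.008) + 2(19.00) = 118.124 g/mol
Mass of C per mole = 6 × 12.01 = 72.060 g
% C = 72.060 / 118.124 × 100 = 61.00%

61.00%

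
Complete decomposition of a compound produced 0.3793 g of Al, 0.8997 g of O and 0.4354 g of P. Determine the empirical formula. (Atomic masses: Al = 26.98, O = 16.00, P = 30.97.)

AlO4P

n(Al) = 0.3793/26.98 = 0.01406, n(O) = 0.8997/16.00 = 0.05623, n(P) = 0.4354/30.97 = 0.01406
Ratios (÷ 0.01406): Al 1.000, O 4.000, P 1.000
→ AlO4P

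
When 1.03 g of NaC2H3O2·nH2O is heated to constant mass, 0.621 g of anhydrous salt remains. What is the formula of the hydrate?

Mass of water lost = 1.03 − 0.621 = 0.409 g → 0.409 / 18.02 = 0.0227 mol H2O
Molar mass of NaC2H3O2 = 82.03 g/mol → mol NaC2H3O2 = 0.621 / 82.03 = 0.00757
n = 0.0227 / 0.00757 = 3.00 ≈ 3 → NaC2H3O2·3H2O

NaC2H3O2·3H2O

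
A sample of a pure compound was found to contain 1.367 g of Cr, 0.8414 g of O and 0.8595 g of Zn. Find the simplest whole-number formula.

Cr2O4Zn

Cr: 1.367 g ÷ 52.00 g/mol = 0.02629 mol
O: 0.8414 g ÷ 16.00 g/mol = 0.05259 mol
Zn: 0.8595 g ÷ 65.38 g/mol = 0.01315 mol
Smallest is Zn at 0.01315 mol; normalising gives Cr 2.000, O 4.000, Zn 1.000
Ratio ≈ 2:4:1, so the empirical formula is Cr2O4Zn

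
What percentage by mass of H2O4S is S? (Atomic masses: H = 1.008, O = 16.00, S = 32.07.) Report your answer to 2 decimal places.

Molar mass = 2(1.008) + 4(16.00) + 1(32.07) = 98.086 g/mol
Mass of S per mole = 1 × 32.07 = 32.070 g
% S = 32.070 / 98.086 × 100 = 32.70%

32.70%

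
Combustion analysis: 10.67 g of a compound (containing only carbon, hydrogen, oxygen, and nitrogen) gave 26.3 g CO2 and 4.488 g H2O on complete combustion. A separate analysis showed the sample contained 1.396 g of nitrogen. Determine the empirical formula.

C6H5NO

mol C = 26.3 / 44.01 = 0.5976; mass C = 0.5976 × 12.01 = 7.177 g
mol H = 2 × (4.488 / 18.02) = 0.4981; mass H = 0.4981 × 1.008 = 0.5021 g
mol N = 1.396 / 14.01 = 0.09964
mass O = 10.67 − (9.075) = 1.595 g → mol O = 0.09968
Ratios (÷ 0.09964): C 5.997, H 4.999, N 1.000, O 1.000
Ratio ≈ 6:5:1:1, so the empirical formula is C6H5NO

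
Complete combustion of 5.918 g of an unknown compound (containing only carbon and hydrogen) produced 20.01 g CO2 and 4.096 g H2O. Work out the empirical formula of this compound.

CH

mol C = 20.01 / 44.01 = 0.4547; mass C = 0.4547 × 12.01 = 5.461 g
mol H = 2 × (4.096 / 18.02) = 0.4546; mass H = 0.4546 × 1.008 = 0.4582 g
Divide by the smallest (0.4546 mol H): C 1.000, H 1.000
Ratio ≈ 1:1, so the empirical formula is CH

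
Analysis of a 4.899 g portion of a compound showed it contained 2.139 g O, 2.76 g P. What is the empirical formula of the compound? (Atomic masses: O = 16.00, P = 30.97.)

O3P2

Moles — O: 2.139 / 16.00 = 0.1337 mol; P: 2.76 / 30.97 = 0.08912 mol
Smallest is P at 0.08912 mol; normalising gives O 1.500, P 1.000
×2: O 3.00, P 2.00 → O3P2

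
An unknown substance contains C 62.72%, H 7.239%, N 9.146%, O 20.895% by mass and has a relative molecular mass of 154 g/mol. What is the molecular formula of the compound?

Assume 100 g: 62.72 g C, 7.239 g H, 9.146 g N, 20.895 g O.
n(C) = 62.72/12.01 = 5.222, n(H) = 7.239/1.008 = 7.182, n(N) = 9.146/14.01 = 0.6528, n(O) = 20.895/16.00 = 1.306
Divide by the smallest (0.6528 mol N): C 8.000, H 11.001, N 1.000, O 2.000
≈ 8:11:1:2 → C8H11NO2
Empirical-formula mass = 153.18 g/mol
n = 154 / 153.18 = 1.01 ≈ 1
Molecular formula = empirical formula = C8H11NO2

C8H11NO2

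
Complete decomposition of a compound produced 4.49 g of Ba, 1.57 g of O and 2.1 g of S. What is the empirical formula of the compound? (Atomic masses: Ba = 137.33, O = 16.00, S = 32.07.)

n(Ba) = 4.49/137.33 = 0.03269, n(O) = 1.57/16.00 = 0.09813, n(S) = 2.1/32.07 = 0.06548
Smallest is Ba at 0.03269 mol; normalising gives Ba 1.000, O 3.001, S 2.003
→ BaO3S2

BaO3S2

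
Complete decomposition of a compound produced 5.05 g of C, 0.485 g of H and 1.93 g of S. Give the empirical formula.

C7H8S

n(C) = 5.05/12.01 = 0.4205, n(H) = 0.485/1.008 = 0.4812, n(S) = 1.93/32.07 = 0.06018
Ratios (÷ 0.06018): C 6.987, H 7.995, S 1.000
Ratio ≈ 7:8:1, so the empirical formula is C7H8S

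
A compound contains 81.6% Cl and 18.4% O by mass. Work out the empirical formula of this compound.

Assume 100 g: 81.6 g Cl, 18.4 g O.
n(Cl) = 81.6/35.45 = 2.302, n(O) = 18.4/16.00 = 1.15
Divide by the smallest (1.15 mol O): Cl 2.002, O 1.000
Ratio ≈ 2:1, so the empirical formula is Cl2O

Cl2O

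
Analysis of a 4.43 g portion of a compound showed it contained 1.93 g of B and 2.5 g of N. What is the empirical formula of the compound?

B: 1.93 g ÷ 10.81 g/mol = 0.1785 mol
N: 2.5 g ÷ 14.01 g/mol = 0.1784 mol
Divide by the smallest (0.1784 mol N): B 1.001, N 1.000
≈ 1:1 → BN

BN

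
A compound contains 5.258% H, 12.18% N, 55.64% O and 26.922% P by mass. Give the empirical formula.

Assume 100 g: 5.258 g H, 12.18 g N, 55.64 g O, 26.922 g P.
n(H) = 5.258/1.008 = 5.216, n(N) = 12.18/14.01 = 0.8694, n(O) = 55.64/16.00 = 3.478, n(P) = 26.922/30.97 = 0.8693
Ratios (÷ 0.8693): H 6.001, N 1.000, O 4.000, P 1.000
→ H6NO4P

H6NO4P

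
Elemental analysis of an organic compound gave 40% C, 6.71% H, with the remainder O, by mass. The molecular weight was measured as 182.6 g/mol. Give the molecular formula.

Assume 100 g: 40 g C, 6.71 g H, 53.29 g O.
C: 40 g ÷ 12.01 g/mol = 3.331 mol
H: 6.71 g ÷ 1.008 g/mol = 6.657 mol
O: 53.29 g ÷ 16.00 g/mol = 3.331 mol
Ratios (÷ 3.331): C 1.000, H 1.999, O 1.000
→ CH2O
Empirical-formula mass = 30.03 g/mol
n = 182.6 / 30.03 = 6.08 ≈ 6
Molecular formula = (CH2O)×6 = C6H12O6

C6H12O6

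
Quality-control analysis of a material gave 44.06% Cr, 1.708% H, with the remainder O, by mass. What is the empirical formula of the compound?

Assume 100 g: 44.06 g Cr, 1.708 g H, 54.232 g O.
Moles — Cr: 44.06 / 52.00 = 0.8473 mol; H: 1.708 / 1.008 = 1.694 mol; O: 54.232 / 16.00 = 3.389 mol
Smallest is Cr at 0.8473 mol; normalising gives Cr 1.000, H 2.000, O 4.000
Ratio ≈ 1:2:4, so the empirical formula is CrH2O4

CrH2O4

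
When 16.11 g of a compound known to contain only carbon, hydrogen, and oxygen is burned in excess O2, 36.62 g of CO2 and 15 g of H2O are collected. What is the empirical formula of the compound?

C3H6O

mol C = 36.62 / 44.01 = 0.8321; mass C = 0.8321 × 12.01 = 9.993 g
mol H = 2 × (15 / 18.02) = 1.665; mass H = 1.665 × 1.008 = 1.678 g
mass O = 16.11 − (11.67) = 4.439 g → mol O = 0.2774
Ratios (÷ 0.2774): C 2.999, H 6.001, O 1.000
≈ 3:6:1 → C3H6O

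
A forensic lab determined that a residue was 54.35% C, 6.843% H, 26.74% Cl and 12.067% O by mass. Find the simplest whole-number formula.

Assume 100 g: 54.35 g C, 6.843 g H, 26.74 g Cl, 12.067 g O.
Moles — C: 54.35 / 12.01 = 4.525 mol; H: 6.843 / 1.008 = 6.789 mol; Cl: 26.74 / 35.45 = 0.7543 mol; O: 12.067 / 16.00 = 0.7542 mol
Divide by the smallest (0.7542 mol O): C 6.000, H 9.001, Cl 1.000, O 1.000
≈ 6:9:1:1 → C6H9ClO

C6H9ClO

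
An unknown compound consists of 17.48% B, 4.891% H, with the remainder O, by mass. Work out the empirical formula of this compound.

BH3O3

Assume 100 g: 17.48 g B, 4.891 g H, 77.629 g O.
Moles — B: 17.48 / 10.81 = 1.617 mol; H: 4.891 / 1.008 = 4.852 mol; O: 77.629 / 16.00 = 4.852 mol
Ratios (÷ 1.617): B 1.000, H 3.001, O 3.000
≈ 1:3:3 → BH3O3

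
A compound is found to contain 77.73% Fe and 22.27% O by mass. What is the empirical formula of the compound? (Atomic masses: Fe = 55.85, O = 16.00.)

Assume 100 g: 77.73 g Fe, 22.27 g O.
n(Fe) = 77.73/55.85 = 1.392, n(O) = 22.27/16.00 = 1.392
Smallest is Fe at 1.392 mol; normalising gives Fe 1.000, O 1.000
≈ 1:1 → FeO

FeO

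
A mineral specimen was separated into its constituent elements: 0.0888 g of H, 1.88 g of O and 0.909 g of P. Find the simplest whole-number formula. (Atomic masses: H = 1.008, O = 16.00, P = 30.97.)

H3O4P

H: 0.0888 g ÷ 1.008 g/mol = 0.0881 mol
O: 1.88 g ÷ 16.00 g/mol = 0.1175 mol
P: 0.909 g ÷ 30.97 g/mol = 0.02935 mol
Smallest is P at 0.02935 mol; normalising gives H 3.001, O 4.003, P 1.000
→ H3O4P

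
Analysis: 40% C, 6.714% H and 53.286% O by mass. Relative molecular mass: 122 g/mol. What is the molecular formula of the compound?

Assume 100 g: 40 g C, 6.714 g H, 53.286 g O.
n(C) = 40/12.01 = 3.331, n(H) = 6.714/1.008 = 6.661, n(O) = 53.286/16.00 = 3.33
Ratios (÷ 3.33): C 1.000, H 2.000, O 1.000
Ratio ≈ 1:2:1, so the empirical formula is CH2O
Empirical-formula mass = 30.03 g/mol
n = 122 / 30.03 = 4.06 ≈ 4
Molecular formula = (CH2O)×4 = C4H8O4

C4H8O4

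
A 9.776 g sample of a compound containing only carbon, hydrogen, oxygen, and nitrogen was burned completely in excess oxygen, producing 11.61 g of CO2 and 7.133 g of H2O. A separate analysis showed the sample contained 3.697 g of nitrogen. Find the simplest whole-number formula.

mol C = 11.61 / 44.01 = 0.2638; mass C = 0.2638 × 12.01 = 3.168 g
mol H = 2 × (7.133 / 18.02) = 0.7917; mass H = 0.7917 × 1.008 = 0.7980 g
mol N = 3.697 / 14.01 = 0.2639
mass O = 9.776 − (7.663) = 2.113 g → mol O = 0.1320
Smallest is O at 0.132 mol; normalising gives C 1.998, H 5.996, N 1.998, O 1.000
≈ 2:6:2:1 → C2H6N2O

C2H6N2O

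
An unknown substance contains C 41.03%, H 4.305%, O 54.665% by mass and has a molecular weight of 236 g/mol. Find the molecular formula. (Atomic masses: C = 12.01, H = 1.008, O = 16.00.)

C8H10O8

Assume 100 g: 41.03 g C, 4.305 g H, 54.665 g O.
C: 41.03 g ÷ 12.01 g/mol = 3.416 mol
H: 4.305 g ÷ 1.008 g/mol = 4.271 mol
O: 54.665 g ÷ 16.00 g/mol = 3.417 mol
Smallest is C at 3.416 mol; normalising gives C 1.000, H 1.250, O 1.000
×4: C 4.00, H 5.00, O 4.00 → C4H5O4
Empirical-formula mass = 117.08 g/mol
n = 236 / 117.08 = 2.02 ≈ 2
Molecular formula = (C4H5O4)×2 = C8H10O8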